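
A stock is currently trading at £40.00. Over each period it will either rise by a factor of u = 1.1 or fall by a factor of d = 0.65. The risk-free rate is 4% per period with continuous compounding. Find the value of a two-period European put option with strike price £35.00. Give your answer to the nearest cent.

£1.64

Risk-neutral probability p = (e^0.04 − 0.65)/(1.1 − 0.65) = 0.3908/0.4500 = 0.8685
Terminal stock prices: S_uu = 48.4, S_ud = 28.6, S_dd = 16.9
Terminal payoffs (K − S): max(-13.4, 0) = 0, max(6.4, 0) = 6.4, max(18.1, 0) = 18.1
Node u (S = 44): V_u = e^(−0.04)·[0.8685·0.0000 + 0.1315·6.4000] = 0.8088
Node d (S = 26): V_d = e^(−0.04)·[0.8685·6.4000 + 0.1315·18.1000] = 7.6276
Node 0 (S = 40): V_0 = e^(−0.04)·[0.8685·0.8088 + 0.1315·7.6276] = 1.6388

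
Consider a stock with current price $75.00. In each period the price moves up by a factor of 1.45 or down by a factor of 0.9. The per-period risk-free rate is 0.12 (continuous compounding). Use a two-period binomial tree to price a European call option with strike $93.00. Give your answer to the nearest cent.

$10.57

Risk-neutral probability p = (e^0.12 − 0.9)/(1.45 − 0.9) = 0.2275/0.5500 = 0.4136
Terminal stock prices: S_uu = 157.7, S_ud = 97.88, S_dd = 60.75
Terminal payoffs (S − K): max(64.69, 0) = 64.69, max(4.875, 0) = 4.875, max(-32.25, 0) = 0
Node u (S = 108.8): V_u = e^(−0.12)·[0.4136·64.6875 + 0.5864·4.8750] = 26.2664
Node d (S = 67.5): V_d = e^(−0.12)·[0.4136·4.8750 + 0.5864·0.0000] = 1.7884
Node 0 (S = 75): V_0 = e^(−0.12)·[0.4136·26.2664 + 0.5864·1.7884] = 10.5661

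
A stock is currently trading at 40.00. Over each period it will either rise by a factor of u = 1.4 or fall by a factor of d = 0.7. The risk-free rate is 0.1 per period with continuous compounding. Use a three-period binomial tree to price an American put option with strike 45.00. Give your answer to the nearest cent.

Risk-neutral probability p = (e^0.1 − 0.7)/(1.4 − 0.7) = 0.4052/0.7000 = 0.5788
Terminal stock prices: S_uuu = 109.8, S_uud = 54.88, S_udd = 27.44, S_ddd = 13.72
Terminal payoffs (K − S): max(-64.76, 0) = 0, max(-9.88, 0) = 0, max(17.56, 0) = 17.56, max(31.28, 0) = 31.28
Node uu (S = 78.4): continuation = e^(−0.1)·[0.5788·0.0000 + 0.4212·0.0000] = 0.0000; exercise value = 0.0000 ≤ continuation, so V_uu = 0.0000
Node ud (S = 39.2): continuation = e^(−0.1)·[0.5788·0.0000 + 0.4212·17.5600] = 6.6922; exercise value = 5.8000 ≤ continuation, so V_ud = 6.6922
Node dd (S = 19.6): continuation = e^(−0.1)·[0.5788·17.5600 + 0.4212·31.2800] = 21.1177; exercise value = 25.4000 > continuation, so V_dd = 25.4000 (exercise)
Node u (S = 56): continuation = e^(−0.1)·[0.5788·0.0000 + 0.4212·6.6922] = 2.5504; exercise value = 0.0000 ≤ continuation, so V_u = 2.5504
Node d (S = 28): continuation = e^(−0.1)·[0.5788·6.6922 + 0.4212·25.4000] = 13.1849; exercise value = 17.0000 > continuation, so V_d = 17.0000 (exercise)
Node 0 (S = 40): continuation = e^(−0.1)·[0.5788·2.5504 + 0.4212·17.0000] = 7.8145; exercise value = 5.0000 ≤ continuation, so V_0 = 7.8145

7.81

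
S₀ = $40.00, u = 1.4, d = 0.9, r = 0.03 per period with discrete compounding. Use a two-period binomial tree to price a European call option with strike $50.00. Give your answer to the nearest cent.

$1.95

Risk-neutral probability p = (1 + 0.03 − 0.9)/(1.4 − 0.9) = 0.1300/0.5000 = 0.2600
Terminal stock prices: S_uu = 78.4, S_ud = 50.4, S_dd = 32.4
Terminal payoffs (S − K): max(28.4, 0) = 28.4, max(0.4, 0) = 0.4, max(-17.6, 0) = 0
Node u (S = 56): V_u = 1/1.03·[0.2600·28.4000 + 0.7400·0.4000] = 7.4563
Node d (S = 36): V_d = 1/1.03·[0.2600·0.4000 + 0.7400·0.0000] = 0.1010
Node 0 (S = 40): V_0 = 1/1.03·[0.2600·7.4563 + 0.7400·0.1010] = 1.9547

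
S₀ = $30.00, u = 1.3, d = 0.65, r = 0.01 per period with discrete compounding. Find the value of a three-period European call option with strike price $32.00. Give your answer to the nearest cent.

$5.97

Risk-neutral probability p = (1 + 0.01 − 0.65)/(1.3 − 0.65) = 0.3600/0.6500 = 0.5538
Terminal stock prices: S_uuu = 65.91, S_uud = 32.96, S_udd = 16.48, S_ddd = 8.239
Terminal payoffs (S − K): max(33.91, 0) = 33.91, max(0.955, 0) = 0.955, max(-15.52, 0) = 0, max(-23.76, 0) = 0
Node uu (S = 50.7): V_uu = 1/1.01·[0.5538·33.9100 + 0.4462·0.9550] = 19.0168
Node ud (S = 25.35): V_ud = 1/1.01·[0.5538·0.9550 + 0.4462·0.0000] = 0.5237
Node dd (S = 12.68): V_dd = 1/1.01·[0.5538·0.0000 + 0.4462·0.0000] = 0.0000
Node u (S = 39): V_u = 1/1.01·[0.5538·19.0168 + 0.4462·0.5237] = 10.6594
Node d (S = 19.5): V_d = 1/1.01·[0.5538·0.5237 + 0.4462·0.0000] = 0.2872
Node 0 (S = 30): V_0 = 1/1.01·[0.5538·10.6594 + 0.4462·0.2872] = 5.9721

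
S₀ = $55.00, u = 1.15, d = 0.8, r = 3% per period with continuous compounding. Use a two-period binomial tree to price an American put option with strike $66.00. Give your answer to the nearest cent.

$11.00

Risk-neutral probability p = (e^0.03 − 0.8)/(1.15 − 0.8) = 0.2305/0.3500 = 0.6584
Terminal stock prices: S_uu = 72.74, S_ud = 50.6, S_dd = 35.2
Terminal payoffs (K − S): max(-6.737, 0) = 0, max(15.4, 0) = 15.4, max(30.8, 0) = 30.8
Node u (S = 63.25): continuation = e^(−0.03)·[0.6584·0.0000 + 0.3416·15.4000] = 5.1045; exercise value = 2.7500 ≤ continuation, so V_u = 5.1045
Node d (S = 44): continuation = e^(−0.03)·[0.6584·15.4000 + 0.3416·30.8000] = 20.0494; exercise value = 22.0000 > continuation, so V_d = 22.0000 (exercise)
Node 0 (S = 55): continuation = e^(−0.03)·[0.6584·5.1045 + 0.3416·22.0000] = 10.5539; exercise value = 11.0000 > continuation, so V_0 = 11.0000 (exercise)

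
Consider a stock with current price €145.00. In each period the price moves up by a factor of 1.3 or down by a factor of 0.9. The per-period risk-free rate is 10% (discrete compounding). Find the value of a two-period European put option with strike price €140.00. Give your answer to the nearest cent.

Risk-neutral probability p = (1 + 0.1 − 0.9)/(1.3 − 0.9) = 0.2000/0.4000 = 0.5000
Terminal stock prices: S_uu = 245.1, S_ud = 169.7, S_dd = 117.5
Terminal payoffs (K − S): max(-105.1, 0) = 0, max(-29.65, 0) = 0, max(22.55, 0) = 22.55
Node u (S = 188.5): V_u = 1/1.1·[0.5000·0.0000 + 0.5000·0.0000] = 0.0000
Node d (S = 130.5): V_d = 1/1.1·[0.5000·0.0000 + 0.5000·22.5500] = 10.2500
Node 0 (S = 145): V_0 = 1/1.1·[0.5000·0.0000 + 0.5000·10.2500] = 4.6591

€4.66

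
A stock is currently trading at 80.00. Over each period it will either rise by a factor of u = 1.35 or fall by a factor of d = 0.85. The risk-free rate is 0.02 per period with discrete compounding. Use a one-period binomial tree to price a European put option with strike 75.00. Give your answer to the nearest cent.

Risk-neutral probability p = (1 + 0.02 − 0.85)/(1.35 − 0.85) = 0.1700/0.5000 = 0.3400
Terminal stock prices: S_u = 108, S_d = 68
Terminal payoffs (K − S): max(-33, 0) = 0, max(7, 0) = 7
Node 0 (S = 80): V_0 = 1/1.02·[0.3400·0.0000 + 0.6600·7.0000] = 4.5294

4.53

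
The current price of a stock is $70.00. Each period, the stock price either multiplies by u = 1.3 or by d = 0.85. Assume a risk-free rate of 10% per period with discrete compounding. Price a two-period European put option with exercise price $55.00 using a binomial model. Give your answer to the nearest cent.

$0.72

Risk-neutral probability p = (1 + 0.1 − 0.85)/(1.3 − 0.85) = 0.2500/0.4500 = 0.5556
Terminal stock prices: S_uu = 118.3, S_ud = 77.35, S_dd = 50.57
Terminal payoffs (K − S): max(-63.3, 0) = 0, max(-22.35, 0) = 0, max(4.425, 0) = 4.425
Node u (S = 91): V_u = 1/1.1·[0.5556·0.0000 + 0.4444·0.0000] = 0.0000
Node d (S = 59.5): V_d = 1/1.1·[0.5556·0.0000 + 0.4444·4.4250] = 1.7879
Node 0 (S = 70): V_0 = 1/1.1·[0.5556·0.0000 + 0.4444·1.7879] = 0.7224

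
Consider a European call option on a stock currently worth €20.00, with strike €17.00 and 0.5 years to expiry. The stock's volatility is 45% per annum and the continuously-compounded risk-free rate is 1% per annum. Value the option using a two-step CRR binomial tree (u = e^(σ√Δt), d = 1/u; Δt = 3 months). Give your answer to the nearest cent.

CRR parameters: u = e^(σ√Δt) = e^(0.45·√0.25) = 1.2523, d = 1/u = 0.7985
Per-period rate: rΔt = 0.01·0.25 = 0.0025, so R = e^0.0025 = 1.0025
Risk-neutral probability p = (e^0.0025 − 0.7985)/(1.2523 − 0.7985) = 0.2040/0.4538 = 0.4495
Terminal stock prices: S_uu = 31.37, S_ud = 20, S_dd = 12.75
Terminal payoffs (S − K): max(14.37, 0) = 14.37, max(3, 0) = 3, max(-4.247, 0) = 0
Node u (S = 25.05): V_u = e^(−0.0025)·[0.4495·14.3662 + 0.5505·3.0000] = 8.0889
Node d (S = 15.97): V_d = e^(−0.0025)·[0.4495·3.0000 + 0.5505·0.0000] = 1.3451
Node 0 (S = 20): V_0 = e^(−0.0025)·[0.4495·8.0889 + 0.5505·1.3451] = 4.3655

€4.37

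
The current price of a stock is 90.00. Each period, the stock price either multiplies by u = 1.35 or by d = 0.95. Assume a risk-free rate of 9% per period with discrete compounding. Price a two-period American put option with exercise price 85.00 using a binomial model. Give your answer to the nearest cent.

Risk-neutral probability p = (1 + 0.09 − 0.95)/(1.35 − 0.95) = 0.1400/0.4000 = 0.3500
Terminal stock prices: S_uu = 164, S_ud = 115.4, S_dd = 81.22
Terminal payoffs (K − S): max(-79.03, 0) = 0, max(-30.43, 0) = 0, max(3.775, 0) = 3.775
Node u (S = 121.5): continuation = 1/1.09·[0.3500·0.0000 + 0.6500·0.0000] = 0.0000; exercise value = 0.0000 ≤ continuation, so V_u = 0.0000
Node d (S = 85.5): continuation = 1/1.09·[0.3500·0.0000 + 0.6500·3.7750] = 2.2511; exercise value = 0.0000 ≤ continuation, so V_d = 2.2511
Node 0 (S = 90): continuation = 1/1.09·[0.3500·0.0000 + 0.6500·2.2511] = 1.3424; exercise value = 0.0000 ≤ continuation, so V_0 = 1.3424

1.34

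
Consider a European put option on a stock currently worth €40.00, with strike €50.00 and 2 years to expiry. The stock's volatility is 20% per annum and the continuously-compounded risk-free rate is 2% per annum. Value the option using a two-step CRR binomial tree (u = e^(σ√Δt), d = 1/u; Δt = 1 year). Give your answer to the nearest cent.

CRR parameters: u = e^(σ√Δt) = e^(0.2·√1) = 1.2214, d = 1/u = 0.8187
Per-period rate: rΔt = 0.02·1 = 0.02, so R = e^0.02 = 1.0202
Risk-neutral probability p = (e^0.02 − 0.8187)/(1.2214 − 0.8187) = 0.2015/0.4027 = 0.5003
Terminal stock prices: S_uu = 59.67, S_ud = 40, S_dd = 26.81
Terminal payoffs (K − S): max(-9.673, 0) = 0, max(10, 0) = 10, max(23.19, 0) = 23.19
Node u (S = 48.86): V_u = e^(−0.02)·[0.5003·0.0000 + 0.4997·10.0000] = 4.8977
Node d (S = 32.75): V_d = e^(−0.02)·[0.5003·10.0000 + 0.4997·23.1872] = 16.2607
Node 0 (S = 40): V_0 = e^(−0.02)·[0.5003·4.8977 + 0.4997·16.2607] = 10.3660

€10.37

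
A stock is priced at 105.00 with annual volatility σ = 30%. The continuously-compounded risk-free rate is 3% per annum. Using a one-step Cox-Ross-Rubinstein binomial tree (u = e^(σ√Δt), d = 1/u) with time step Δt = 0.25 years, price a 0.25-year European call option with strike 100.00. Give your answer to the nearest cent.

10.64

CRR parameters: u = e^(σ√Δt) = e^(0.3·√0.25) = 1.1618, d = 1/u = 0.8607
Per-period rate: rΔt = 0.03·0.25 = 0.0075, so R = e^0.0075 = 1.0075
Risk-neutral probability p = (e^0.0075 − 0.8607)/(1.1618 − 0.8607) = 0.1468/0.3011 = 0.4876
Terminal stock prices: S_u = 122, S_d = 90.37
Terminal payoffs (S − K): max(21.99, 0) = 21.99, max(-9.626, 0) = 0
Node 0 (S = 105): V_0 = e^(−0.0075)·[0.4876·21.9926 + 0.5124·0.0000] = 10.6428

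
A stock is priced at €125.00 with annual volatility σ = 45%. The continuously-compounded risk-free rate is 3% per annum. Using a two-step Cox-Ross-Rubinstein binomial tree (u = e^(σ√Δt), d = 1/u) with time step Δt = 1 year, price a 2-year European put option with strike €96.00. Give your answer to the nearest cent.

€14.21

CRR parameters: u = e^(σ√Δt) = e^(0.45·√1) = 1.5683, d = 1/u = 0.6376
Per-period rate: rΔt = 0.03·1 = 0.03, so R = e^0.03 = 1.0305
Risk-neutral probability p = (e^0.03 − 0.6376)/(1.5683 − 0.6376) = 0.3928/0.9307 = 0.4221
Terminal stock prices: S_uu = 307.5, S_ud = 125, S_dd = 50.82
Terminal payoffs (K − S): max(-211.5, 0) = 0, max(-29, 0) = 0, max(45.18, 0) = 45.18
Node u (S = 196): V_u = e^(−0.03)·[0.4221·0.0000 + 0.5779·0.0000] = 0.0000
Node d (S = 79.7): V_d = e^(−0.03)·[0.4221·0.0000 + 0.5779·45.1788] = 25.3379
Node 0 (S = 125): V_0 = e^(−0.03)·[0.4221·0.0000 + 0.5779·25.3379] = 14.2104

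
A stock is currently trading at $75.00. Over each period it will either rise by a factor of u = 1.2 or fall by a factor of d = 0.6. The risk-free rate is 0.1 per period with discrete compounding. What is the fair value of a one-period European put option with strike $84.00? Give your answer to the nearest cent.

$5.91

Risk-neutral probability p = (1 + 0.1 − 0.6)/(1.2 − 0.6) = 0.5000/0.6000 = 0.8333
Terminal stock prices: S_u = 90, S_d = 45
Terminal payoffs (K − S): max(-6, 0) = 0, max(39, 0) = 39
Node 0 (S = 75): V_0 = 1/1.1·[0.8333·0.0000 + 0.1667·39.0000] = 5.9091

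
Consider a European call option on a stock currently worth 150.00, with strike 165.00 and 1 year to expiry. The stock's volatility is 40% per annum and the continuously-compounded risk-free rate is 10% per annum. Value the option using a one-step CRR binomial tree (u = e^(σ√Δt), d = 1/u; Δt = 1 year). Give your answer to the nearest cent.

28.15

CRR parameters: u = e^(σ√Δt) = e^(0.4·√1) = 1.4918, d = 1/u = 0.6703
Per-period rate: rΔt = 0.1·1 = 0.1, so R = e^0.1 = 1.1052
Risk-neutral probability p = (e^0.1 − 0.6703)/(1.4918 − 0.6703) = 0.4349/0.8215 = 0.5293
Terminal stock prices: S_u = 223.8, S_d = 100.5
Terminal payoffs (S − K): max(58.77, 0) = 58.77, max(-64.45, 0) = 0
Node 0 (S = 150): V_0 = e^(−0.1)·[0.5293·58.7737 + 0.4707·0.0000] = 28.1504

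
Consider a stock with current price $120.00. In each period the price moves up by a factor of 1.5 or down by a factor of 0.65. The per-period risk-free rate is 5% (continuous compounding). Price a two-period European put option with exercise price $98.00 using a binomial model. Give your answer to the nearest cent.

Risk-neutral probability p = (e^0.05 − 0.65)/(1.5 − 0.65) = 0.4013/0.8500 = 0.4721
Terminal stock prices: S_uu = 270, S_ud = 117, S_dd = 50.7
Terminal payoffs (K − S): max(-172, 0) = 0, max(-19, 0) = 0, max(47.3, 0) = 47.3
Node u (S = 180): V_u = e^(−0.05)·[0.4721·0.0000 + 0.5279·0.0000] = 0.0000
Node d (S = 78): V_d = e^(−0.05)·[0.4721·0.0000 + 0.5279·47.3000] = 23.7526
Node 0 (S = 120): V_0 = e^(−0.05)·[0.4721·0.0000 + 0.5279·23.7526] = 11.9278

$11.93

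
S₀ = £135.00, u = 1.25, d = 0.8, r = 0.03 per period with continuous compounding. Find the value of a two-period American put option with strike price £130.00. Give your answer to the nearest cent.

Risk-neutral probability p = (e^0.03 − 0.8)/(1.25 − 0.8) = 0.2305/0.4500 = 0.5121
Terminal stock prices: S_uu = 210.9, S_ud = 135, S_dd = 86.4
Terminal payoffs (K − S): max(-80.94, 0) = 0, max(-5, 0) = 0, max(43.6, 0) = 43.6
Node u (S = 168.8): continuation = e^(−0.03)·[0.5121·0.0000 + 0.4879·0.0000] = 0.0000; exercise value = 0.0000 ≤ continuation, so V_u = 0.0000
Node d (S = 108): continuation = e^(−0.03)·[0.5121·0.0000 + 0.4879·43.6000] = 20.6428; exercise value = 22.0000 > continuation, so V_d = 22.0000 (exercise)
Node 0 (S = 135): continuation = e^(−0.03)·[0.5121·0.0000 + 0.4879·22.0000] = 10.4161; exercise value = 0.0000 ≤ continuation, so V_0 = 10.4161

£10.42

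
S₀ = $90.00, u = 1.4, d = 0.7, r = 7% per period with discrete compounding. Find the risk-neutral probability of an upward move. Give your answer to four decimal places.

p = 0.5286

Risk-neutral probability p = (1 + 0.07 − 0.7)/(1.4 − 0.7) = 0.3700/0.7000 = 0.5286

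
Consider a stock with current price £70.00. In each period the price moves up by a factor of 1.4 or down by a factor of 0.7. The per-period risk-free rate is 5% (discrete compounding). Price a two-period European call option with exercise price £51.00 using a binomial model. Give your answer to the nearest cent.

£27.53

Risk-neutral probability p = (1 + 0.05 − 0.7)/(1.4 − 0.7) = 0.3500/0.7000 = 0.5000
Terminal stock prices: S_uu = 137.2, S_ud = 68.6, S_dd = 34.3
Terminal payoffs (S − K): max(86.2, 0) = 86.2, max(17.6, 0) = 17.6, max(-16.7, 0) = 0
Node u (S = 98): V_u = 1/1.05·[0.5000·86.2000 + 0.5000·17.6000] = 49.4286
Node d (S = 49): V_d = 1/1.05·[0.5000·17.6000 + 0.5000·0.0000] = 8.3810
Node 0 (S = 70): V_0 = 1/1.05·[0.5000·49.4286 + 0.5000·8.3810] = 27.5283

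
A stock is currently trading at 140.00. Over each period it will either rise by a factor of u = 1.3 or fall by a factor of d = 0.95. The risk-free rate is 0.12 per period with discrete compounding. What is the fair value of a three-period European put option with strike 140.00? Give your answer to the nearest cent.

1.93

Risk-neutral probability p = (1 + 0.12 − 0.95)/(1.3 − 0.95) = 0.1700/0.3500 = 0.4857
Terminal stock prices: S_uuu = 307.6, S_uud = 224.8, S_udd = 164.3, S_ddd = 120
Terminal payoffs (K − S): max(-167.6, 0) = 0, max(-84.77, 0) = 0, max(-24.25, 0) = 0, max(19.97, 0) = 19.97
Node uu (S = 236.6): V_uu = 1/1.12·[0.4857·0.0000 + 0.5143·0.0000] = 0.0000
Node ud (S = 172.9): V_ud = 1/1.12·[0.4857·0.0000 + 0.5143·0.0000] = 0.0000
Node dd (S = 126.3): V_dd = 1/1.12·[0.4857·0.0000 + 0.5143·19.9675] = 9.1688
Node u (S = 182): V_u = 1/1.12·[0.4857·0.0000 + 0.5143·0.0000] = 0.0000
Node d (S = 133): V_d = 1/1.12·[0.4857·0.0000 + 0.5143·9.1688] = 4.2101
Node 0 (S = 140): V_0 = 1/1.12·[0.4857·0.0000 + 0.5143·4.2101] = 1.9332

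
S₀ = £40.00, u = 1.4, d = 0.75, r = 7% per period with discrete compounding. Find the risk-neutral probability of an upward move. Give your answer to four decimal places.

Risk-neutral probability p = (1 + 0.07 − 0.75)/(1.4 − 0.75) = 0.3200/0.6500 = 0.4923

p = 0.4923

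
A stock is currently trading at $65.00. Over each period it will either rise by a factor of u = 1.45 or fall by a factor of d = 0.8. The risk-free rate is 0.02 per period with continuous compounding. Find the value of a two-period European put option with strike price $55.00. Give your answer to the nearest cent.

Risk-neutral probability p = (e^0.02 − 0.8)/(1.45 − 0.8) = 0.2202/0.6500 = 0.3388
Terminal stock prices: S_uu = 136.7, S_ud = 75.4, S_dd = 41.6
Terminal payoffs (K − S): max(-81.66, 0) = 0, max(-20.4, 0) = 0, max(13.4, 0) = 13.4
Node u (S = 94.25): V_u = e^(−0.02)·[0.3388·0.0000 + 0.6612·0.0000] = 0.0000
Node d (S = 52): V_d = e^(−0.02)·[0.3388·0.0000 + 0.6612·13.4000] = 8.6850
Node 0 (S = 65): V_0 = e^(−0.02)·[0.3388·0.0000 + 0.6612·8.6850] = 5.6291

$5.63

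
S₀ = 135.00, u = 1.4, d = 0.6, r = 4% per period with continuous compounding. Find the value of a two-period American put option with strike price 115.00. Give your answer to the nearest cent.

15.03

Risk-neutral probability p = (e^0.04 − 0.6)/(1.4 − 0.6) = 0.4408/0.8000 = 0.5510
Terminal stock prices: S_uu = 264.6, S_ud = 113.4, S_dd = 48.6
Terminal payoffs (K − S): max(-149.6, 0) = 0, max(1.6, 0) = 1.6, max(66.4, 0) = 66.4
Node u (S = 189): continuation = e^(−0.04)·[0.5510·0.0000 + 0.4490·1.6000] = 0.6902; exercise value = 0.0000 ≤ continuation, so V_u = 0.6902
Node d (S = 81): continuation = e^(−0.04)·[0.5510·1.6000 + 0.4490·66.4000] = 29.4908; exercise value = 34.0000 > continuation, so V_d = 34.0000 (exercise)
Node 0 (S = 135): continuation = e^(−0.04)·[0.5510·0.6902 + 0.4490·34.0000] = 15.0324; exercise value = 0.0000 ≤ continuation, so V_0 = 15.0324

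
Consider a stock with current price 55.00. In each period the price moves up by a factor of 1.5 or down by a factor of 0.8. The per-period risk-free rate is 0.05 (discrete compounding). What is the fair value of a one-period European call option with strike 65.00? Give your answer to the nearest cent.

Risk-neutral probability p = (1 + 0.05 − 0.8)/(1.5 − 0.8) = 0.2500/0.7000 = 0.3571
Terminal stock prices: S_u = 82.5, S_d = 44
Terminal payoffs (S − K): max(17.5, 0) = 17.5, max(-21, 0) = 0
Node 0 (S = 55): V_0 = 1/1.05·[0.3571·17.5000 + 0.6429·0.0000] = 5.9524

5.95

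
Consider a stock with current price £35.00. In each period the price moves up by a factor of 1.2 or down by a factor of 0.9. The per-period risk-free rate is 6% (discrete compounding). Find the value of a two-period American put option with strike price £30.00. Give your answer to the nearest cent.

£0.32

Risk-neutral probability p = (1 + 0.06 − 0.9)/(1.2 − 0.9) = 0.1600/0.3000 = 0.5333
Terminal stock prices: S_uu = 50.4, S_ud = 37.8, S_dd = 28.35
Terminal payoffs (K − S): max(-20.4, 0) = 0, max(-7.8, 0) = 0, max(1.65, 0) = 1.65
Node u (S = 42): continuation = 1/1.06·[0.5333·0.0000 + 0.4667·0.0000] = 0.0000; exercise value = 0.0000 ≤ continuation, so V_u = 0.0000
Node d (S = 31.5): continuation = 1/1.06·[0.5333·0.0000 + 0.4667·1.6500] = 0.7264; exercise value = 0.0000 ≤ continuation, so V_d = 0.7264
Node 0 (S = 35): continuation = 1/1.06·[0.5333·0.0000 + 0.4667·0.7264] = 0.3198; exercise value = 0.0000 ≤ continuation, so V_0 = 0.3198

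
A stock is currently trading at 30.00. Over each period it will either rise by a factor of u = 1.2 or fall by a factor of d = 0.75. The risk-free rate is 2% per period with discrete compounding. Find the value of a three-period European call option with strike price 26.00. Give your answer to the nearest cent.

7.86

Risk-neutral probability p = (1 + 0.02 − 0.75)/(1.2 − 0.75) = 0.2700/0.4500 = 0.6000
Terminal stock prices: S_uuu = 51.84, S_uud = 32.4, S_udd = 20.25, S_ddd = 12.66
Terminal payoffs (S − K): max(25.84, 0) = 25.84, max(6.4, 0) = 6.4, max(-5.75, 0) = 0, max(-13.34, 0) = 0
Node uu (S = 43.2): V_uu = 1/1.02·[0.6000·25.8400 + 0.4000·6.4000] = 17.7098
Node ud (S = 27): V_ud = 1/1.02·[0.6000·6.4000 + 0.4000·0.0000] = 3.7647
Node dd (S = 16.88): V_dd = 1/1.02·[0.6000·0.0000 + 0.4000·0.0000] = 0.0000
Node u (S = 36): V_u = 1/1.02·[0.6000·17.7098 + 0.4000·3.7647] = 11.8939
Node d (S = 22.5): V_d = 1/1.02·[0.6000·3.7647 + 0.4000·0.0000] = 2.2145
Node 0 (S = 30): V_0 = 1/1.02·[0.6000·11.8939 + 0.4000·2.2145] = 7.8648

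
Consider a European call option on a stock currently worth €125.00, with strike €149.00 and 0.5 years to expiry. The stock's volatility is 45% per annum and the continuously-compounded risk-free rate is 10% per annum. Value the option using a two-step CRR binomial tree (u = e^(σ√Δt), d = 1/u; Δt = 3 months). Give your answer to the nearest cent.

CRR parameters: u = e^(σ√Δt) = e^(0.45·√0.25) = 1.2523, d = 1/u = 0.7985
Per-period rate: rΔt = 0.1·0.25 = 0.025, so R = e^0.025 = 1.0253
Risk-neutral probability p = (e^0.025 − 0.7985)/(1.2523 − 0.7985) = 0.2268/0.4538 = 0.4998
Terminal stock prices: S_uu = 196, S_ud = 125, S_dd = 79.7
Terminal payoffs (S − K): max(47.04, 0) = 47.04, max(-24, 0) = 0, max(-69.3, 0) = 0
Node u (S = 156.5): V_u = e^(−0.025)·[0.4998·47.0390 + 0.5002·0.0000] = 22.9283
Node d (S = 99.81): V_d = e^(−0.025)·[0.4998·0.0000 + 0.5002·0.0000] = 0.0000
Node 0 (S = 125): V_0 = e^(−0.025)·[0.4998·22.9283 + 0.5002·0.0000] = 11.1759

€11.18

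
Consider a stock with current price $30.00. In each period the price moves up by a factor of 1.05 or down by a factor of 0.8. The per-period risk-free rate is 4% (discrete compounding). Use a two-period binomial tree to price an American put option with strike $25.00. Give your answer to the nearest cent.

Risk-neutral probability p = (1 + 0.04 − 0.8)/(1.05 − 0.8) = 0.2400/0.2500 = 0.9600
Terminal stock prices: S_uu = 33.08, S_ud = 25.2, S_dd = 19.2
Terminal payoffs (K − S): max(-8.075, 0) = 0, max(-0.2, 0) = 0, max(5.8, 0) = 5.8
Node u (S = 31.5): continuation = 1/1.04·[0.9600·0.0000 + 0.0400·0.0000] = 0.0000; exercise value = 0.0000 ≤ continuation, so V_u = 0.0000
Node d (S = 24): continuation = 1/1.04·[0.9600·0.0000 + 0.0400·5.8000] = 0.2231; exercise value = 1.0000 > continuation, so V_d = 1.0000 (exercise)
Node 0 (S = 30): continuation = 1/1.04·[0.9600·0.0000 + 0.0400·1.0000] = 0.0385; exercise value = 0.0000 ≤ continuation, so V_0 = 0.0385

$0.04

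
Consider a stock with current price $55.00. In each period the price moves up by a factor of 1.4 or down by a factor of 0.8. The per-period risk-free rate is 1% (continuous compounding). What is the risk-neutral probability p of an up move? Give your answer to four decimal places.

Risk-neutral probability p = (e^0.01 − 0.8)/(1.4 − 0.8) = 0.2101/0.6000 = 0.3501

p = 0.3501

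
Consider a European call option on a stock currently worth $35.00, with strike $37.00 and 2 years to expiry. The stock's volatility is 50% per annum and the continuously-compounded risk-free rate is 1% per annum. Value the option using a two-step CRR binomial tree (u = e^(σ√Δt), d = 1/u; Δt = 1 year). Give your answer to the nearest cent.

$8.54

CRR parameters: u = e^(σ√Δt) = e^(0.5·√1) = 1.6487, d = 1/u = 0.6065
Per-period rate: rΔt = 0.01·1 = 0.01, so R = e^0.01 = 1.0101
Risk-neutral probability p = (e^0.01 − 0.6065)/(1.6487 − 0.6065) = 0.4035/1.0422 = 0.3872
Terminal stock prices: S_uu = 95.14, S_ud = 35, S_dd = 12.88
Terminal payoffs (S − K): max(58.14, 0) = 58.14, max(-2, 0) = 0, max(-24.12, 0) = 0
Node u (S = 57.71): V_u = e^(−0.01)·[0.3872·58.1399 + 0.6128·0.0000] = 22.2868
Node d (S = 21.23): V_d = e^(−0.01)·[0.3872·0.0000 + 0.6128·0.0000] = 0.0000
Node 0 (S = 35): V_0 = e^(−0.01)·[0.3872·22.2868 + 0.6128·0.0000] = 8.5432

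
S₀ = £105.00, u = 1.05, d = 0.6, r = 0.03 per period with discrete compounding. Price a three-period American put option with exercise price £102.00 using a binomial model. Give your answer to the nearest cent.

£4.33

Risk-neutral probability p = (1 + 0.03 − 0.6)/(1.05 − 0.6) = 0.4300/0.4500 = 0.9556
Terminal stock prices: S_uuu = 121.6, S_uud = 69.46, S_udd = 39.69, S_ddd = 22.68
Terminal payoffs (K − S): max(-19.55, 0) = 0, max(32.54, 0) = 32.54, max(62.31, 0) = 62.31, max(79.32, 0) = 79.32
Node uu (S = 115.8): continuation = 1/1.03·[0.9556·0.0000 + 0.0444·32.5425] = 1.4042; exercise value = 0.0000 ≤ continuation, so V_uu = 1.4042
Node ud (S = 66.15): continuation = 1/1.03·[0.9556·32.5425 + 0.0444·62.3100] = 32.8791; exercise value = 35.8500 > continuation, so V_ud = 35.8500 (exercise)
Node dd (S = 37.8): continuation = 1/1.03·[0.9556·62.3100 + 0.0444·79.3200] = 61.2291; exercise value = 64.2000 > continuation, so V_dd = 64.2000 (exercise)
Node u (S = 110.2): continuation = 1/1.03·[0.9556·1.4042 + 0.0444·35.8500] = 2.8496; exercise value = 0.0000 ≤ continuation, so V_u = 2.8496
Node d (S = 63): continuation = 1/1.03·[0.9556·35.8500 + 0.0444·64.2000] = 36.0291; exercise value = 39.0000 > continuation, so V_d = 39.0000 (exercise)
Node 0 (S = 105): continuation = 1/1.03·[0.9556·2.8496 + 0.0444·39.0000] = 4.3265; exercise value = 0.0000 ≤ continuation, so V_0 = 4.3265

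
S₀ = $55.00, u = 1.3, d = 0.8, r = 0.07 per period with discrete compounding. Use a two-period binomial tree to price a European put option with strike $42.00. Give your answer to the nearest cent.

Risk-neutral probability p = (1 + 0.07 − 0.8)/(1.3 − 0.8) = 0.2700/0.5000 = 0.5400
Terminal stock prices: S_uu = 92.95, S_ud = 57.2, S_dd = 35.2
Terminal payoffs (K − S): max(-50.95, 0) = 0, max(-15.2, 0) = 0, max(6.8, 0) = 6.8
Node u (S = 71.5): V_u = 1/1.07·[0.5400·0.0000 + 0.4600·0.0000] = 0.0000
Node d (S = 44): V_d = 1/1.07·[0.5400·0.0000 + 0.4600·6.8000] = 2.9234
Node 0 (S = 55): V_0 = 1/1.07·[0.5400·0.0000 + 0.4600·2.9234] = 1.2568

$1.26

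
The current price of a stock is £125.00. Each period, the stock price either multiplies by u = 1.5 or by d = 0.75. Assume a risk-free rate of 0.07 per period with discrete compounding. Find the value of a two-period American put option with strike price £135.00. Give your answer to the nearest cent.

£22.10

Risk-neutral probability p = (1 + 0.07 − 0.75)/(1.5 − 0.75) = 0.3200/0.7500 = 0.4267
Terminal stock prices: S_uu = 281.2, S_ud = 140.6, S_dd = 70.31
Terminal payoffs (K − S): max(-146.2, 0) = 0, max(-5.625, 0) = 0, max(64.69, 0) = 64.69
Node u (S = 187.5): continuation = 1/1.07·[0.4267·0.0000 + 0.5733·0.0000] = 0.0000; exercise value = 0.0000 ≤ continuation, so V_u = 0.0000
Node d (S = 93.75): continuation = 1/1.07·[0.4267·0.0000 + 0.5733·64.6875] = 34.6612; exercise value = 41.2500 > continuation, so V_d = 41.2500 (exercise)
Node 0 (S = 125): continuation = 1/1.07·[0.4267·0.0000 + 0.5733·41.2500] = 22.1028; exercise value = 10.0000 ≤ continuation, so V_0 = 22.1028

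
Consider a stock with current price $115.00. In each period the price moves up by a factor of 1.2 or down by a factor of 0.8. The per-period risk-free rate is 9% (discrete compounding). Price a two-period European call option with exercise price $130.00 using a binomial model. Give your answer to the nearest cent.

$15.75

Risk-neutral probability p = (1 + 0.09 − 0.8)/(1.2 − 0.8) = 0.2900/0.4000 = 0.7250
Terminal stock prices: S_uu = 165.6, S_ud = 110.4, S_dd = 73.6
Terminal payoffs (S − K): max(35.6, 0) = 35.6, max(-19.6, 0) = 0, max(-56.4, 0) = 0
Node u (S = 138): V_u = 1/1.09·[0.7250·35.6000 + 0.2750·0.0000] = 23.6789
Node d (S = 92): V_d = 1/1.09·[0.7250·0.0000 + 0.2750·0.0000] = 0.0000
Node 0 (S = 115): V_0 = 1/1.09·[0.7250·23.6789 + 0.2750·0.0000] = 15.7497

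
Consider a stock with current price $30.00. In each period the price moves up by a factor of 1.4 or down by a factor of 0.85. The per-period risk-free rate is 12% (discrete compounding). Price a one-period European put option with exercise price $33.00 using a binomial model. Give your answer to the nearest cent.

$3.41

Risk-neutral probability p = (1 + 0.12 − 0.85)/(1.4 − 0.85) = 0.2700/0.5500 = 0.4909
Terminal stock prices: S_u = 42, S_d = 25.5
Terminal payoffs (K − S): max(-9, 0) = 0, max(7.5, 0) = 7.5
Node 0 (S = 30): V_0 = 1/1.12·[0.4909·0.0000 + 0.5091·7.5000] = 3.4091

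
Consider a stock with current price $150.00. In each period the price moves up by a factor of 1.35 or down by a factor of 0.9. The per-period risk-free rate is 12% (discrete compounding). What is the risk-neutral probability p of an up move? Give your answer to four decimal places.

Risk-neutral probability p = (1 + 0.12 − 0.9)/(1.35 − 0.9) = 0.2200/0.4500 = 0.4889

p = 0.4889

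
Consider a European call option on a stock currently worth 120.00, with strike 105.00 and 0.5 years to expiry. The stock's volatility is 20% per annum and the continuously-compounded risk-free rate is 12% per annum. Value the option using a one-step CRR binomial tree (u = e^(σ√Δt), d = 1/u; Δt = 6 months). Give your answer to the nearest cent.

21.36

CRR parameters: u = e^(σ√Δt) = e^(0.2·√0.5) = 1.1519, d = 1/u = 0.8681
Per-period rate: rΔt = 0.12·0.5 = 0.06, so R = e^0.06 = 1.0618
Risk-neutral probability p = (e^0.06 − 0.8681)/(1.1519 − 0.8681) = 0.1937/0.2838 = 0.6826
Terminal stock prices: S_u = 138.2, S_d = 104.2
Terminal payoffs (S − K): max(33.23, 0) = 33.23, max(-0.8252, 0) = 0
Node 0 (S = 120): V_0 = e^(−0.06)·[0.6826·33.2292 + 0.3174·0.0000] = 21.3614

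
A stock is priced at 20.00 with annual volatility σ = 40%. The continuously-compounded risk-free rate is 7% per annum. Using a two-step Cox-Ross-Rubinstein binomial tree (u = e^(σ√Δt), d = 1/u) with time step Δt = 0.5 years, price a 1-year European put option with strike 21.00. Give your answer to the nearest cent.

2.79

CRR parameters: u = e^(σ√Δt) = e^(0.4·√0.5) = 1.3269, d = 1/u = 0.7536
Per-period rate: rΔt = 0.07·0.5 = 0.035, so R = e^0.035 = 1.0356
Risk-neutral probability p = (e^0.035 − 0.7536)/(1.3269 − 0.7536) = 0.2820/0.5733 = 0.4919
Terminal stock prices: S_uu = 35.21, S_ud = 20, S_dd = 11.36
Terminal payoffs (K − S): max(-14.21, 0) = 0, max(1, 0) = 1, max(9.641, 0) = 9.641
Node u (S = 26.54): V_u = e^(−0.035)·[0.4919·0.0000 + 0.5081·1.0000] = 0.4906
Node d (S = 15.07): V_d = e^(−0.035)·[0.4919·1.0000 + 0.5081·9.6406] = 5.2049
Node 0 (S = 20): V_0 = e^(−0.035)·[0.4919·0.4906 + 0.5081·5.2049] = 2.7867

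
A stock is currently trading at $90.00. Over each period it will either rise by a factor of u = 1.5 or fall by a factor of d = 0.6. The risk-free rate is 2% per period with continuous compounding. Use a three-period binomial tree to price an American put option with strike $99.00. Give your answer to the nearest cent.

Risk-neutral probability p = (e^0.02 − 0.6)/(1.5 − 0.6) = 0.4202/0.9000 = 0.4669
Terminal stock prices: S_uuu = 303.8, S_uud = 121.5, S_udd = 48.6, S_ddd = 19.44
Terminal payoffs (K − S): max(-204.8, 0) = 0, max(-22.5, 0) = 0, max(50.4, 0) = 50.4, max(79.56, 0) = 79.56
Node uu (S = 202.5): continuation = e^(−0.02)·[0.4669·0.0000 + 0.5331·0.0000] = 0.0000; exercise value = 0.0000 ≤ continuation, so V_uu = 0.0000
Node ud (S = 81): continuation = e^(−0.02)·[0.4669·0.0000 + 0.5331·50.4000] = 26.3367; exercise value = 18.0000 ≤ continuation, so V_ud = 26.3367
Node dd (S = 32.4): continuation = e^(−0.02)·[0.4669·50.4000 + 0.5331·79.5600] = 64.6397; exercise value = 66.6000 > continuation, so V_dd = 66.6000 (exercise)
Node u (S = 135): continuation = e^(−0.02)·[0.4669·0.0000 + 0.5331·26.3367] = 13.7623; exercise value = 0.0000 ≤ continuation, so V_u = 13.7623
Node d (S = 54): continuation = e^(−0.02)·[0.4669·26.3367 + 0.5331·66.6000] = 46.8549; exercise value = 45.0000 ≤ continuation, so V_d = 46.8549
Node 0 (S = 90): continuation = e^(−0.02)·[0.4669·13.7623 + 0.5331·46.8549] = 30.7825; exercise value = 9.0000 ≤ continuation, so V_0 = 30.7825

$30.78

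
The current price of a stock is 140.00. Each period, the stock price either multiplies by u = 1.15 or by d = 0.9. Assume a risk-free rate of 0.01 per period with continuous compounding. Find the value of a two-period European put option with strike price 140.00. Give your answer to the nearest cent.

8.17

Risk-neutral probability p = (e^0.01 − 0.9)/(1.15 − 0.9) = 0.1101/0.2500 = 0.4402
Terminal stock prices: S_uu = 185.1, S_ud = 144.9, S_dd = 113.4
Terminal payoffs (K − S): max(-45.15, 0) = 0, max(-4.9, 0) = 0, max(26.6, 0) = 26.6
Node u (S = 161): V_u = e^(−0.01)·[0.4402·0.0000 + 0.5598·0.0000] = 0.0000
Node d (S = 126): V_d = e^(−0.01)·[0.4402·0.0000 + 0.5598·26.6000] = 14.7425
Node 0 (S = 140): V_0 = e^(−0.01)·[0.4402·0.0000 + 0.5598·14.7425] = 8.1707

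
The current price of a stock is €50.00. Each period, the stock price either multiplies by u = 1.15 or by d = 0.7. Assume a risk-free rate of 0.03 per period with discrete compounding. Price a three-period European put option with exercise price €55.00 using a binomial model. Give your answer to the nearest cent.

€7.93

Risk-neutral probability p = (1 + 0.03 − 0.7)/(1.15 − 0.7) = 0.3300/0.4500 = 0.7333
Terminal stock prices: S_uuu = 76.04, S_uud = 46.29, S_udd = 28.17, S_ddd = 17.15
Terminal payoffs (K − S): max(-21.04, 0) = 0, max(8.713, 0) = 8.713, max(26.83, 0) = 26.83, max(37.85, 0) = 37.85
Node uu (S = 66.12): V_uu = 1/1.03·[0.7333·0.0000 + 0.2667·8.7125] = 2.2557
Node ud (S = 40.25): V_ud = 1/1.03·[0.7333·8.7125 + 0.2667·26.8250] = 13.1481
Node dd (S = 24.5): V_dd = 1/1.03·[0.7333·26.8250 + 0.2667·37.8500] = 28.8981
Node u (S = 57.5): V_u = 1/1.03·[0.7333·2.2557 + 0.2667·13.1481] = 5.0100
Node d (S = 35): V_d = 1/1.03·[0.7333·13.1481 + 0.2667·28.8981] = 16.8428
Node 0 (S = 50): V_0 = 1/1.03·[0.7333·5.0100 + 0.2667·16.8428] = 7.9276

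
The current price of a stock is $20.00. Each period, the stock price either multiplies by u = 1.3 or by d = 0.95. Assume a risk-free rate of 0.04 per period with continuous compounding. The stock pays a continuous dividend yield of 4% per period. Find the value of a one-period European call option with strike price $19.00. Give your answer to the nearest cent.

$0.96

Per-period risk-free factor R = e^0.04 = 1.0408; dividend-adjusted growth = e^(0.04−0.04) = 1.0000.
Risk-neutral probability p = (1.0000 − 0.95)/(1.3 − 0.95) = 0.0500/0.3500 = 0.1429
Terminal stock prices: S_u = 26, S_d = 19
Terminal payoffs (S − K): max(7, 0) = 7, max(0, 0) = 0
Node 0 (S = 20): V_0 = e^(−0.04)·[0.1429·7.0000 + 0.8571·0.0000] = 0.9608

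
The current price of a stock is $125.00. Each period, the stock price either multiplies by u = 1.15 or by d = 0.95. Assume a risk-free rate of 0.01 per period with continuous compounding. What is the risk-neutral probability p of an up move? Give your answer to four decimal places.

p = 0.3003

Risk-neutral probability p = (e^0.01 − 0.95)/(1.15 − 0.95) = 0.0601/0.2000 = 0.3003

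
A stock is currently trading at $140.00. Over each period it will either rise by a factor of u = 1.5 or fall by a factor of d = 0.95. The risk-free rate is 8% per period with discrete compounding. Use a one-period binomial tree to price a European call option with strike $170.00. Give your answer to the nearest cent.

$8.75

Risk-neutral probability p = (1 + 0.08 − 0.95)/(1.5 − 0.95) = 0.1300/0.5500 = 0.2364
Terminal stock prices: S_u = 210, S_d = 133
Terminal payoffs (S − K): max(40, 0) = 40, max(-37, 0) = 0
Node 0 (S = 140): V_0 = 1/1.08·[0.2364·40.0000 + 0.7636·0.0000] = 8.7542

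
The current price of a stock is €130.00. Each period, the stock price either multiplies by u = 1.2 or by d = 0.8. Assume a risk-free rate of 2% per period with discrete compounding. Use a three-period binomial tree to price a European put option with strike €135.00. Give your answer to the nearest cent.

Risk-neutral probability p = (1 + 0.02 − 0.8)/(1.2 − 0.8) = 0.2200/0.4000 = 0.5500
Terminal stock prices: S_uuu = 224.6, S_uud = 149.8, S_udd = 99.84, S_ddd = 66.56
Terminal payoffs (K − S): max(-89.64, 0) = 0, max(-14.76, 0) = 0, max(35.16, 0) = 35.16, max(68.44, 0) = 68.44
Node uu (S = 187.2): V_uu = 1/1.02·[0.5500·0.0000 + 0.4500·0.0000] = 0.0000
Node ud (S = 124.8): V_ud = 1/1.02·[0.5500·0.0000 + 0.4500·35.1600] = 15.5118
Node dd (S = 83.2): V_dd = 1/1.02·[0.5500·35.1600 + 0.4500·68.4400] = 49.1529
Node u (S = 156): V_u = 1/1.02·[0.5500·0.0000 + 0.4500·15.5118] = 6.8434
Node d (S = 104): V_d = 1/1.02·[0.5500·15.5118 + 0.4500·49.1529] = 30.0493
Node 0 (S = 130): V_0 = 1/1.02·[0.5500·6.8434 + 0.4500·30.0493] = 16.9471

€16.95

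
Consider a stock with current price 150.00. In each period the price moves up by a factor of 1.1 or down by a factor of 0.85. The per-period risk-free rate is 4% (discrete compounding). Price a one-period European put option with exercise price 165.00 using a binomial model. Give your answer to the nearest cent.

Risk-neutral probability p = (1 + 0.04 − 0.85)/(1.1 − 0.85) = 0.1900/0.2500 = 0.7600
Terminal stock prices: S_u = 165, S_d = 127.5
Terminal payoffs (K − S): max(0, 0) = 0, max(37.5, 0) = 37.5
Node 0 (S = 150): V_0 = 1/1.04·[0.7600·0.0000 + 0.2400·37.5000] = 8.6538

8.65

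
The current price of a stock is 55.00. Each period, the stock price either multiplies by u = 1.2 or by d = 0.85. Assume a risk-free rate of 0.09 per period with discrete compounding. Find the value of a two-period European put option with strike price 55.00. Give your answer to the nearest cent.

1.27

Risk-neutral probability p = (1 + 0.09 − 0.85)/(1.2 − 0.85) = 0.2400/0.3500 = 0.6857
Terminal stock prices: S_uu = 79.2, S_ud = 56.1, S_dd = 39.74
Terminal payoffs (K − S): max(-24.2, 0) = 0, max(-1.1, 0) = 0, max(15.26, 0) = 15.26
Node u (S = 66): V_u = 1/1.09·[0.6857·0.0000 + 0.3143·0.0000] = 0.0000
Node d (S = 46.75): V_d = 1/1.09·[0.6857·0.0000 + 0.3143·15.2625] = 4.4007
Node 0 (S = 55): V_0 = 1/1.09·[0.6857·0.0000 + 0.3143·4.4007] = 1.2689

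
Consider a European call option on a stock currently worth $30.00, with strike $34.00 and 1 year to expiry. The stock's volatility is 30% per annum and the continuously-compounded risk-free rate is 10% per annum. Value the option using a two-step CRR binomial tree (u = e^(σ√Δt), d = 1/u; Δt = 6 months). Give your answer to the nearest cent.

$3.45

CRR parameters: u = e^(σ√Δt) = e^(0.3·√0.5) = 1.2363, d = 1/u = 0.8089
Per-period rate: rΔt = 0.1·0.5 = 0.05, so R = e^0.05 = 1.0513
Risk-neutral probability p = (e^0.05 − 0.8089)/(1.2363 − 0.8089) = 0.2424/0.4275 = 0.5671
Terminal stock prices: S_uu = 45.85, S_ud = 30, S_dd = 19.63
Terminal payoffs (S − K): max(11.85, 0) = 11.85, max(-4, 0) = 0, max(-14.37, 0) = 0
Node u (S = 37.09): V_u = e^(−0.05)·[0.5671·11.8540 + 0.4329·0.0000] = 6.3946
Node d (S = 24.27): V_d = e^(−0.05)·[0.5671·0.0000 + 0.4329·0.0000] = 0.0000
Node 0 (S = 30): V_0 = e^(−0.05)·[0.5671·6.3946 + 0.4329·0.0000] = 3.4496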